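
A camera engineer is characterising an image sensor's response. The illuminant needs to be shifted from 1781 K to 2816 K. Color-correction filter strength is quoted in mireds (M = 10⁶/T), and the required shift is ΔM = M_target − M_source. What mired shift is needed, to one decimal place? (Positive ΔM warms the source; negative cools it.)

-206.4 mireds

M_source = 10⁶/1781 = 561.482; M_target = 10⁶/2816 = 355.114.
ΔM = 355.114 − 561.482 = -206.369 → -206.4 mireds, a cooling shift.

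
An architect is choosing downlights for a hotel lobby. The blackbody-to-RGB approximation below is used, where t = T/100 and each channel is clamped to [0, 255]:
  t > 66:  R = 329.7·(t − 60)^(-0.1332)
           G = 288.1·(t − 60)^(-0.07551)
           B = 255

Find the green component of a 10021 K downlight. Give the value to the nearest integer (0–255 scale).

218

t = 10021/100 = 100.21; the t > 66 branch applies.
G = 288.1·(100.21 − 60)^(-0.07551) = 288.1·40.21^(-0.07551) = 288.1·0.75658 = 217.972.
Rounded: 218.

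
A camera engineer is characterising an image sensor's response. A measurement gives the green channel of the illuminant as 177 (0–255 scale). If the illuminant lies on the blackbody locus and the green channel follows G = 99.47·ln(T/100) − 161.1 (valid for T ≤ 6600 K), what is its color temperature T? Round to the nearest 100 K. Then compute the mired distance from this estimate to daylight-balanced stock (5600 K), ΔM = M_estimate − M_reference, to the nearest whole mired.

ln t = (177 + 161.1) / 99.47 = 3.3990.
t = e^3.3990 = 29.935.
T = 100·t = 2993 K → 3000 K to the nearest 100 K.
M_estimate = 10⁶/3000 = 333.33; M_reference = 10⁶/5600 = 178.57.
ΔM = 333.33 − 178.57 = 154.76 → +155 mireds.

+155 mireds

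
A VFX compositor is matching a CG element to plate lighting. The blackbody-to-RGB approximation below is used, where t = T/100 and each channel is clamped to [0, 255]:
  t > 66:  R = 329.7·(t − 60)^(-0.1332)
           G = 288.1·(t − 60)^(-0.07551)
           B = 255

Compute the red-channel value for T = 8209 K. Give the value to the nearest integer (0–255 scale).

t = 8209/100 = 82.09; the t > 66 branch applies.
R = 329.7·(82.09 − 60)^(-0.1332) = 329.7·22.09^(-0.1332) = 329.7·0.66215 = 218.309.
Rounded: 218.

218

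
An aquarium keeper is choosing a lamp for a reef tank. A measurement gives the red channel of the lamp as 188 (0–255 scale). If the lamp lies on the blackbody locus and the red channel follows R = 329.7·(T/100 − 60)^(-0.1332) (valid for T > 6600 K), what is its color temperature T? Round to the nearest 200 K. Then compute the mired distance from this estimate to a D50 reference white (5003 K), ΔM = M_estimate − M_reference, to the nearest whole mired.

-122 mireds

(t − 60)^(-0.1332) = 188/329.7 = 0.57022.
t − 60 = 0.57022^(1/-0.1332) = 0.57022^(-7.508) = 67.848, so t = 127.848.
T = 100·t = 12785 K → 12800 K to the nearest 200 K.
M_estimate = 10⁶/12800 = 78.12; M_reference = 10⁶/5003 = 199.88.
ΔM = 78.12 − 199.88 = -121.76 → -122 mireds.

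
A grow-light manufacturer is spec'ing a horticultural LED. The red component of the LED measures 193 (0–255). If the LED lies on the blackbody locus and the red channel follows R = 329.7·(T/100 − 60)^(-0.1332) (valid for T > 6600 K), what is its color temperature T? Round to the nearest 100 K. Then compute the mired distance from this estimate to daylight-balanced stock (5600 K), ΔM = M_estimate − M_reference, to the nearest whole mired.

(t − 60)^(-0.1332) = 193/329.7 = 0.58538.
t − 60 = 0.58538^(1/-0.1332) = 0.58538^(-7.508) = 55.713, so t = 115.713.
T = 100·t = 11571 K → 11600 K to the nearest 100 K.
M_estimate = 10⁶/11600 = 86.21; M_reference = 10⁶/5600 = 178.57.
ΔM = 86.21 − 178.57 = -92.36 → -92 mireds.

-92 mireds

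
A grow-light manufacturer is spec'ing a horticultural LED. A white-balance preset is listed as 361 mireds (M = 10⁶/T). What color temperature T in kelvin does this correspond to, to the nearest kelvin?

T = 10⁶ / 361 = 2770.08 K → 2770 K.

2770 K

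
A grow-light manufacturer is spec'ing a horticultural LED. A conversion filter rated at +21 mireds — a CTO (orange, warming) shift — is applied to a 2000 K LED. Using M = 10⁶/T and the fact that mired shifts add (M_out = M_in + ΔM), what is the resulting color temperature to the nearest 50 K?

M_in = 10⁶/2000 = 500.00 mireds.
M_out = 500.00 + (+21) = 521.00 mireds.
T_out = 10⁶/521.00 = 1919.4 K → 1900 K.

1900 K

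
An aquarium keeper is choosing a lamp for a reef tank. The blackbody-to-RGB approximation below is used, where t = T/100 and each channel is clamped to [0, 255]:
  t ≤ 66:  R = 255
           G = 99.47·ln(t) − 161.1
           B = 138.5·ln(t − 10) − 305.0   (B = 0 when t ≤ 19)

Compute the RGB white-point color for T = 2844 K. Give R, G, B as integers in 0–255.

R=255, G=172, B=99

t = 2844/100 = 28.44; the t ≤ 66 branch applies.
R = 255 by definition for t ≤ 66.
G = 99.47·ln 28.44 − 161.1 = 99.47·3.3478 − 161.1 = 171.905.
B = 138.5·ln(28.44 − 10) − 305.0 = 138.5·ln 18.44 − 305.0 = 138.5·2.9145 − 305.0 = 98.661.
Rounded: (255, 172, 99).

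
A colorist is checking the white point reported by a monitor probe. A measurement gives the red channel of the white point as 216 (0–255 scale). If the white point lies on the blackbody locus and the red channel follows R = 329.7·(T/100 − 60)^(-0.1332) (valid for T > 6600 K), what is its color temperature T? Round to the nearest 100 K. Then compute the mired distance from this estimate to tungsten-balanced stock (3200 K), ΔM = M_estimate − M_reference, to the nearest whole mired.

-193 mireds

(t − 60)^(-0.1332) = 216/329.7 = 0.65514.
t − 60 = 0.65514^(1/-0.1332) = 0.65514^(-7.508) = 23.926, so t = 83.926.
T = 100·t = 8393 K → 8400 K to the nearest 100 K.
M_estimate = 10⁶/8400 = 119.05; M_reference = 10⁶/3200 = 312.50.
ΔM = 119.05 − 312.50 = -193.45 → -193 mireds.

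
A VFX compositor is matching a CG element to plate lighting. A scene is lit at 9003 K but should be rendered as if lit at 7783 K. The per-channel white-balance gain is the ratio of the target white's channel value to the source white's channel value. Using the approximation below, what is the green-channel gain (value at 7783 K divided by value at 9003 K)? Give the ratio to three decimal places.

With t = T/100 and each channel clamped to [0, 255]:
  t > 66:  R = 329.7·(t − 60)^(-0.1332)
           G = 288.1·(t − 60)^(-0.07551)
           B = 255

1.040

At 9003 K (t = 90.03):
  G = 288.1·(90.03 − 60)^(-0.07551) = 288.1·30.03^(-0.07551) = 288.1·0.77345 = 222.830.
At 7783 K (t = 77.83):
  G = 288.1·(77.83 − 60)^(-0.07551) = 288.1·17.83^(-0.07551) = 288.1·0.80450 = 231.776.
Gain = 231.776 / 222.830 = 1.0401 → 1.040.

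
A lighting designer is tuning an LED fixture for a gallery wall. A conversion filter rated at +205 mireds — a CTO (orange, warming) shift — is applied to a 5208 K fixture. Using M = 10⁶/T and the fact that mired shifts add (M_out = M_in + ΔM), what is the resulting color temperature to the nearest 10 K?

M_in = 10⁶/5208 = 192.01 mireds.
M_out = 192.01 + (+205) = 397.01 mireds.
T_out = 10⁶/397.01 = 2518.8 K → 2520 K.

2520 K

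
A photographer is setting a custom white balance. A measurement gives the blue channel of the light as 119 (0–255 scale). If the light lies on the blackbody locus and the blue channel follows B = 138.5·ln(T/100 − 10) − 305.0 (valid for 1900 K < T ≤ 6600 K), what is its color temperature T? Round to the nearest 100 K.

3100 K

ln(t − 10) = (119 + 305.0) / 138.5 = 3.0614.
t − 10 = e^3.0614 = 21.357, so t = 31.357.
T = 100·t = 3136 K → 3100 K to the nearest 100 K.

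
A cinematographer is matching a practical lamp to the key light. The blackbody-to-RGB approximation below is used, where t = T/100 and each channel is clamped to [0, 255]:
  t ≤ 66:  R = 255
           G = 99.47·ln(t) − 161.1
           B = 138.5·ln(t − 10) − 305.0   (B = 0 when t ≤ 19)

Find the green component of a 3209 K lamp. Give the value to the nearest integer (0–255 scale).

t = 3209/100 = 32.09; the t ≤ 66 branch applies.
G = 99.47·ln 32.09 − 161.1 = 99.47·3.4685 − 161.1 = 183.916.
Rounded: 184.

184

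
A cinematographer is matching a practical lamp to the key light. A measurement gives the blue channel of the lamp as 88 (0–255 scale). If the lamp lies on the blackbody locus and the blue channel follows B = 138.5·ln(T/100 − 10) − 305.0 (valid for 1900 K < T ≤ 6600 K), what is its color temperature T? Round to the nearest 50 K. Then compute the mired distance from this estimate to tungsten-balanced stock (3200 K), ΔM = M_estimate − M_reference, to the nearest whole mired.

ln(t − 10) = (88 + 305.0) / 138.5 = 2.8375.
t − 10 = e^2.8375 = 17.074, so t = 27.074.
T = 100·t = 2707 K → 2700 K to the nearest 50 K.
M_estimate = 10⁶/2700 = 370.37; M_reference = 10⁶/3200 = 312.50.
ΔM = 370.37 − 312.50 = 57.87 → +58 mireds.

+58 mireds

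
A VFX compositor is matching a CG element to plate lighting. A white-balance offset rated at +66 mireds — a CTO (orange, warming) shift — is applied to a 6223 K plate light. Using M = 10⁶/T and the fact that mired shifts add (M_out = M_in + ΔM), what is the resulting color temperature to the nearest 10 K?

4410 K

M_in = 10⁶/6223 = 160.69 mireds.
M_out = 160.69 + (+66) = 226.69 mireds.
T_out = 10⁶/226.69 = 4411.2 K → 4410 K.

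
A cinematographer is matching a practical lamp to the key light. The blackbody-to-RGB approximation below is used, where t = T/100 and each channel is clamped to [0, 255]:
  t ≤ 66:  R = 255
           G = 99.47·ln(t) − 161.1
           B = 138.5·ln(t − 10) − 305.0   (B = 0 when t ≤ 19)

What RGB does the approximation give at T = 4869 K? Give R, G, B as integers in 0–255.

R=255, G=225, B=201

t = 4869/100 = 48.69; the t ≤ 66 branch applies.
R = 255 by definition for t ≤ 66.
G = 99.47·ln 48.69 − 161.1 = 99.47·3.8855 − 161.1 = 225.388.
B = 138.5·ln(48.69 − 10) − 305.0 = 138.5·ln 38.69 − 305.0 = 138.5·3.6556 − 305.0 = 201.298.
Rounded: (255, 225, 201).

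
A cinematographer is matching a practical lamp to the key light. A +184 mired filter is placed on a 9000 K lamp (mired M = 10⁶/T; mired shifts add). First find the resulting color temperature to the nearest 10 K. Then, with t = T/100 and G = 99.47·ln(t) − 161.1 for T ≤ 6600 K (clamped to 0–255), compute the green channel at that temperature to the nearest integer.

M_in = 10⁶/9000 = 111.11; M_out = 111.11 + (+184) = 295.11.
T_out = 10⁶/295.11 = 3388.6 K → 3390 K; t = 33.9.
G = 99.47·ln 33.9 − 161.1 = 99.47·3.5234 − 161.1 = 189.374.
Rounded: 189.

189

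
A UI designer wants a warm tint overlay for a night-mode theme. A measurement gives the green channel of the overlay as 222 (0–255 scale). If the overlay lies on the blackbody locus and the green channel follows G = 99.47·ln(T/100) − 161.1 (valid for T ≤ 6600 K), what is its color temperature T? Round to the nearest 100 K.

ln t = (222 + 161.1) / 99.47 = 3.8514.
t = e^3.8514 = 47.059.
T = 100·t = 4706 K → 4700 K to the nearest 100 K.

4700 K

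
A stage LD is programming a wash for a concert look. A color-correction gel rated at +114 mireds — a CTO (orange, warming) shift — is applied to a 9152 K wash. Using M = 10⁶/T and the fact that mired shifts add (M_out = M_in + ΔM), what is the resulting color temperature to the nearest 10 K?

4480 K

M_in = 10⁶/9152 = 109.27 mireds.
M_out = 109.27 + (+114) = 223.27 mireds.
T_out = 10⁶/223.27 = 4479.0 K → 4480 K.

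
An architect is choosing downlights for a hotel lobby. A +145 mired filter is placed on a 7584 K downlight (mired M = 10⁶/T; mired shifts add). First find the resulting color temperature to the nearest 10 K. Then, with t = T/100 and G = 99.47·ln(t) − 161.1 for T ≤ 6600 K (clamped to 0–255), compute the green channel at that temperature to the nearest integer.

196

M_in = 10⁶/7584 = 131.86; M_out = 131.86 + (+145) = 276.86.
T_out = 10⁶/276.86 = 3612.0 K → 3610 K; t = 36.1.
G = 99.47·ln 36.1 − 161.1 = 99.47·3.5863 − 161.1 = 195.629.
Rounded: 196.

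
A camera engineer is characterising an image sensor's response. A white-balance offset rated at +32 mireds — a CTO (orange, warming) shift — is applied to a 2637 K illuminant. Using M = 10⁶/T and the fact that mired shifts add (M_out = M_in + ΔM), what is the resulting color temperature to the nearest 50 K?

M_in = 10⁶/2637 = 379.22 mireds.
M_out = 379.22 + (+32) = 411.22 mireds.
T_out = 10⁶/411.22 = 2431.8 K → 2450 K.

2450 K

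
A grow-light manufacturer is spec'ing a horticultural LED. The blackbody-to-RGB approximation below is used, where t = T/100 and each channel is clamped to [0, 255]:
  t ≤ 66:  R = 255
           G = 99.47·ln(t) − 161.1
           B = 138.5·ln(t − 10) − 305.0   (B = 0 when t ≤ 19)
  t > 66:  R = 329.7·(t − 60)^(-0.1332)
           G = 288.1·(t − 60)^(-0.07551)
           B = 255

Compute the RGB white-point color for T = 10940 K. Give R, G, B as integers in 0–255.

t = 10940/100 = 109.4; the t > 66 branch applies.
R = 329.7·(109.4 − 60)^(-0.1332) = 329.7·49.4^(-0.1332) = 329.7·0.59483 = 196.117.
G = 288.1·(109.4 − 60)^(-0.07551) = 288.1·49.4^(-0.07551) = 288.1·0.74491 = 214.610.
B = 255 by definition for t > 66.
Rounded: (196, 215, 255).

R=196, G=215, B=255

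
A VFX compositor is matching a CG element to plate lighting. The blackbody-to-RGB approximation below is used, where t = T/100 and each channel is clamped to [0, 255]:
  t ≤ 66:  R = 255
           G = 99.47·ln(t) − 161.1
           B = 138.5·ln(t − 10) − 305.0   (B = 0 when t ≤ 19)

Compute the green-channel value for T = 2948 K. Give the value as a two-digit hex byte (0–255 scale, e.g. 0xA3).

0xAF

t = 2948/100 = 29.48; the t ≤ 66 branch applies.
G = 99.47·ln 29.48 − 161.1 = 99.47·3.3837 − 161.1 = 175.478.
Rounded: 175; in hex, 0xAF.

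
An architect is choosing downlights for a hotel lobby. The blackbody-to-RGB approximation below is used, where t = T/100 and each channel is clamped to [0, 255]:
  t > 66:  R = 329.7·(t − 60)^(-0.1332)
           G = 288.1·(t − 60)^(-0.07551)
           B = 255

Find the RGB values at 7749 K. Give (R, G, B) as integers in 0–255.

(225, 232, 255)

t = 7749/100 = 77.49; the t > 66 branch applies.
R = 329.7·(77.49 − 60)^(-0.1332) = 329.7·17.49^(-0.1332) = 329.7·0.68306 = 225.206.
G = 288.1·(77.49 − 60)^(-0.07551) = 288.1·17.49^(-0.07551) = 288.1·0.80567 = 232.113.
B = 255 by definition for t > 66.
Rounded: (225, 232, 255).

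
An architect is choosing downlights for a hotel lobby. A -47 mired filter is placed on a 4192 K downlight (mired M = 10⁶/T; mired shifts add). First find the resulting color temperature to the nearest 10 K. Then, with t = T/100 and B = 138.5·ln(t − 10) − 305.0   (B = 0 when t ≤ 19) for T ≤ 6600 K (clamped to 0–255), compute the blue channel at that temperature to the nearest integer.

M_in = 10⁶/4192 = 238.55; M_out = 238.55 + (-47) = 191.55.
T_out = 10⁶/191.55 = 5220.6 K → 5220 K; t = 52.2.
B = 138.5·ln(52.2 − 10) − 305.0 = 138.5·ln 42.2 − 305.0 = 138.5·3.7424 − 305.0 = 213.325.
Rounded: 213.

213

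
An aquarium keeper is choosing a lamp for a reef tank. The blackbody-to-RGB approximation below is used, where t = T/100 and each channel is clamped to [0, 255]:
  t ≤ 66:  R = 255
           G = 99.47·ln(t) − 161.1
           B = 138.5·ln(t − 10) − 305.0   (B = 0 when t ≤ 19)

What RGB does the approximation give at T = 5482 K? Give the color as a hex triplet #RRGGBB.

#FFEDDE

t = 5482/100 = 54.82; the t ≤ 66 branch applies.
R = 255 by definition for t ≤ 66.
G = 99.47·ln 54.82 − 161.1 = 99.47·4.0041 − 161.1 = 237.183.
B = 138.5·ln(54.82 − 10) − 305.0 = 138.5·ln 44.82 − 305.0 = 138.5·3.8027 − 305.0 = 221.668.
Rounded: (255, 237, 222).
In hex: #FFEDDE.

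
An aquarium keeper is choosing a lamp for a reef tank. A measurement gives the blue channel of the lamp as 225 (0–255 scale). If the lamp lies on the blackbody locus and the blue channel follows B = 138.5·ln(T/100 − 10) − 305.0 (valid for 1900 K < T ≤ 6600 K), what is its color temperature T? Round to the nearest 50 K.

ln(t − 10) = (225 + 305.0) / 138.5 = 3.8267.
t − 10 = e^3.8267 = 45.911, so t = 55.911.
T = 100·t = 5591 K → 5600 K to the nearest 50 K.

5600 K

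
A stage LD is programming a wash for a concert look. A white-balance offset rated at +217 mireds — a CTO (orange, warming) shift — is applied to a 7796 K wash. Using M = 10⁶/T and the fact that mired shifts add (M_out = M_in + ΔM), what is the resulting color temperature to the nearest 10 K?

M_in = 10⁶/7796 = 128.27 mireds.
M_out = 128.27 + (+217) = 345.27 mireds.
T_out = 10⁶/345.27 = 2896.3 K → 2900 K.

2900 K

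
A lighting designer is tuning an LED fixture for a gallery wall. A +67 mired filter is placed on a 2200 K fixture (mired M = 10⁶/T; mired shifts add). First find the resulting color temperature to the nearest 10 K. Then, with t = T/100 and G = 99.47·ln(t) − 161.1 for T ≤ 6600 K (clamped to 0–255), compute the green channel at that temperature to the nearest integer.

M_in = 10⁶/2200 = 454.55; M_out = 454.55 + (+67) = 521.55.
T_out = 10⁶/521.55 = 1917.4 K → 1920 K; t = 19.2.
G = 99.47·ln 19.2 − 161.1 = 99.47·2.9549 − 161.1 = 132.825.
Rounded: 133.

133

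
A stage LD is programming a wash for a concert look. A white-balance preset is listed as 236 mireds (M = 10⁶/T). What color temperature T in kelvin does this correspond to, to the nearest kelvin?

4237 K

T = 10⁶ / 236 = 4237.29 K → 4237 K.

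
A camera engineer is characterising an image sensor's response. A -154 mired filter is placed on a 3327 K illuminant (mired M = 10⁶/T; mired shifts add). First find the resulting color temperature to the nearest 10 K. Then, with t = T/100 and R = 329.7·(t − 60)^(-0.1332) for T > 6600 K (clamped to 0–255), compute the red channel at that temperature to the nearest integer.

M_in = 10⁶/3327 = 300.57; M_out = 300.57 + (-154) = 146.57.
T_out = 10⁶/146.57 = 6822.6 K → 6820 K; t = 68.2.
R = 329.7·(68.2 − 60)^(-0.1332) = 329.7·8.2^(-0.1332) = 329.7·0.75558 = 249.114.
Rounded: 249.

249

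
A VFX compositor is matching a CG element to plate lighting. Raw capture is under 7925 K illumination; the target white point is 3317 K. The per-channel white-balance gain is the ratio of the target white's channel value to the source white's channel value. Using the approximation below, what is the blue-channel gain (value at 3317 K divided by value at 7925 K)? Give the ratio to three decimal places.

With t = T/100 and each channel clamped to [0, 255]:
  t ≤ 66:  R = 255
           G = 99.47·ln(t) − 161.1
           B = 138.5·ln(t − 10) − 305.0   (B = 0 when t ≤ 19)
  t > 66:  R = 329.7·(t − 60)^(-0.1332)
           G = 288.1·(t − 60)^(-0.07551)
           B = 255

At 7925 K (t = 79.25):
  B = 255 by definition for t > 66.
At 3317 K (t = 33.17):
  B = 138.5·ln(33.17 − 10) − 305.0 = 138.5·ln 23.17 − 305.0 = 138.5·3.1429 − 305.0 = 130.286.
Gain = 130.286 / 255.000 = 0.5109 → 0.511.

0.511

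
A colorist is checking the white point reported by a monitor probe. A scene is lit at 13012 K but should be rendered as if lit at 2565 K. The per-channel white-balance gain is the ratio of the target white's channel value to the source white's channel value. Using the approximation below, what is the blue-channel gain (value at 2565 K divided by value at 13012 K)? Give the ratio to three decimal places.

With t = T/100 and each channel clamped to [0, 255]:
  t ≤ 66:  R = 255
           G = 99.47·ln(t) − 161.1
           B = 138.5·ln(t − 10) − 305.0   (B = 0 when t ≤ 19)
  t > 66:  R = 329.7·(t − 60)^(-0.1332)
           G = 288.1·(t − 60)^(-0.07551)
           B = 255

0.298

At 13012 K (t = 130.12):
  B = 255 by definition for t > 66.
At 2565 K (t = 25.65):
  B = 138.5·ln(25.65 − 10) − 305.0 = 138.5·ln 15.65 − 305.0 = 138.5·2.7505 − 305.0 = 75.940.
Gain = 75.940 / 255.000 = 0.2978 → 0.298.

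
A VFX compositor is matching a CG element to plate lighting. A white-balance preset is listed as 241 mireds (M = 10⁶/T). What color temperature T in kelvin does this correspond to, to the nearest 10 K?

4150 K

T = 10⁶ / 241 = 4149.38 K → 4150 K.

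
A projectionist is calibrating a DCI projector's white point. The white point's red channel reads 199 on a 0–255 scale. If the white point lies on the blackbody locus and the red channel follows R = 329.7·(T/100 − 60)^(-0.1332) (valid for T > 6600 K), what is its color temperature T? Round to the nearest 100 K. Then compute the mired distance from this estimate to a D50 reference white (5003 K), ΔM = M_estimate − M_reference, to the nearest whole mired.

(t − 60)^(-0.1332) = 199/329.7 = 0.60358.
t − 60 = 0.60358^(1/-0.1332) = 0.60358^(-7.508) = 44.273, so t = 104.273.
T = 100·t = 10427 K → 10400 K to the nearest 100 K.
M_estimate = 10⁶/10400 = 96.15; M_reference = 10⁶/5003 = 199.88.
ΔM = 96.15 − 199.88 = -103.73 → -104 mireds.

-104 mireds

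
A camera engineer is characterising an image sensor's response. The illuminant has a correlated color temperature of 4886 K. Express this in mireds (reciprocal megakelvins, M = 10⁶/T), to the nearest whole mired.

205 mireds

M = 10⁶ / 4886 = 204.666 → 205 mireds.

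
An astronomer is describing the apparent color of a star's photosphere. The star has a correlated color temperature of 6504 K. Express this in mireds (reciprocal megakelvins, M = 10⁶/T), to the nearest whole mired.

M = 10⁶ / 6504 = 153.752 → 154 mireds.

154 mireds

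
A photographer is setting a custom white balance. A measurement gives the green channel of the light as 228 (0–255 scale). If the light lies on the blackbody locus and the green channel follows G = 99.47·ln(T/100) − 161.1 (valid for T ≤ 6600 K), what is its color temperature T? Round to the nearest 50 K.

5000 K

ln t = (228 + 161.1) / 99.47 = 3.9117.
t = e^3.9117 = 49.985.
T = 100·t = 4999 K → 5000 K to the nearest 50 K.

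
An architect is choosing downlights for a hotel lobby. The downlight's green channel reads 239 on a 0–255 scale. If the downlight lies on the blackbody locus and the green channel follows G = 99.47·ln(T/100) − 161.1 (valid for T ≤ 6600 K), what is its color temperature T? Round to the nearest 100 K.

5600 K

ln t = (239 + 161.1) / 99.47 = 4.0223.
t = e^4.0223 = 55.830.
T = 100·t = 5583 K → 5600 K to the nearest 100 K.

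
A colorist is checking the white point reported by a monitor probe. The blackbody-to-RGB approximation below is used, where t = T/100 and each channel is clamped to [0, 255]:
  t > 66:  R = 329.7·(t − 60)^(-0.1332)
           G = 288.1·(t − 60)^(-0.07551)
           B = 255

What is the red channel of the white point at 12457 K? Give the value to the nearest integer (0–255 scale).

189

t = 12457/100 = 124.57; the t > 66 branch applies.
R = 329.7·(124.57 − 60)^(-0.1332) = 329.7·64.57^(-0.1332) = 329.7·0.57399 = 189.244.
Rounded: 189.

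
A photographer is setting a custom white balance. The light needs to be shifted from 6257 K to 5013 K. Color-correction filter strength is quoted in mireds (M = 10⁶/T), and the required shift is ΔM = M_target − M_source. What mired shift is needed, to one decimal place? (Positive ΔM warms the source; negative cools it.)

+39.7 mireds

M_source = 10⁶/6257 = 159.821; M_target = 10⁶/5013 = 199.481.
ΔM = 199.481 − 159.821 = 39.660 → +39.7 mireds, a warming shift.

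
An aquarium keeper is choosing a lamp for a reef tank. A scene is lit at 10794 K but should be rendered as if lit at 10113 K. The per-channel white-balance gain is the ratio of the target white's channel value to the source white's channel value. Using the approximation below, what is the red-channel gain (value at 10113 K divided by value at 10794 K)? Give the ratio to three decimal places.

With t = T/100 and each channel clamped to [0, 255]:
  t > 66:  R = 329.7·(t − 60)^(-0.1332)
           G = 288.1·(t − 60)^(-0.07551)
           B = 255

At 10794 K (t = 107.94):
  R = 329.7·(107.94 − 60)^(-0.1332) = 329.7·47.94^(-0.1332) = 329.7·0.59722 = 196.902.
At 10113 K (t = 101.13):
  R = 329.7·(101.13 − 60)^(-0.1332) = 329.7·41.13^(-0.1332) = 329.7·0.60953 = 200.962.
Gain = 200.962 / 196.902 = 1.0206 → 1.021.

1.021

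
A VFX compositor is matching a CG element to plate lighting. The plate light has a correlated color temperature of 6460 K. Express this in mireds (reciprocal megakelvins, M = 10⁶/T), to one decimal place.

154.8 mireds

M = 10⁶ / 6460 = 154.799 → 154.8 mireds.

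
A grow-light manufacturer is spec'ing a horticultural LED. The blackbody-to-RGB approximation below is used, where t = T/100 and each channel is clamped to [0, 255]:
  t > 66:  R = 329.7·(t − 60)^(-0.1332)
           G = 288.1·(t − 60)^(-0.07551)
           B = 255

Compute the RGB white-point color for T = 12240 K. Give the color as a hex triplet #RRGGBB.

t = 12240/100 = 122.4; the t > 66 branch applies.
R = 329.7·(122.4 − 60)^(-0.1332) = 329.7·62.4^(-0.1332) = 329.7·0.57661 = 190.108.
G = 288.1·(122.4 − 60)^(-0.07551) = 288.1·62.4^(-0.07551) = 288.1·0.73189 = 210.857.
B = 255 by definition for t > 66.
Rounded: (190, 211, 255).
In hex: #BED3FF.

#BED3FF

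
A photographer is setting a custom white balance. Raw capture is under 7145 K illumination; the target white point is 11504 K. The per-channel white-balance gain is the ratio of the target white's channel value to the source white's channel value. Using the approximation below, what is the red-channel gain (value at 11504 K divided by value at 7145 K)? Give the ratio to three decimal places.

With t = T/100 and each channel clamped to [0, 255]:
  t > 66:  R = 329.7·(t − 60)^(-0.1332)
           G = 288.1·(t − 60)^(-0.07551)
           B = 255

At 7145 K (t = 71.45):
  R = 329.7·(71.45 − 60)^(-0.1332) = 329.7·11.45^(-0.1332) = 329.7·0.72272 = 238.279.
At 11504 K (t = 115.04):
  R = 329.7·(115.04 − 60)^(-0.1332) = 329.7·55.04^(-0.1332) = 329.7·0.58633 = 193.313.
Gain = 193.313 / 238.279 = 0.8113 → 0.811.

0.811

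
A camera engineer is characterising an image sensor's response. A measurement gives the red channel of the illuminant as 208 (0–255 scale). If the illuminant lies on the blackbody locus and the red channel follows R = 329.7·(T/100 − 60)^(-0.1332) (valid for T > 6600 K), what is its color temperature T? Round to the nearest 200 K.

9200 K

(t − 60)^(-0.1332) = 208/329.7 = 0.63088.
t − 60 = 0.63088^(1/-0.1332) = 0.63088^(-7.508) = 31.763, so t = 91.763.
T = 100·t = 9176 K → 9200 K to the nearest 200 K.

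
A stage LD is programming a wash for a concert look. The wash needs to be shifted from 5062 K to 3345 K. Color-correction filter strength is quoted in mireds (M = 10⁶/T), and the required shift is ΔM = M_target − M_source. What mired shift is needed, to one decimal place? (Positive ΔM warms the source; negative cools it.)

+101.4 mireds

M_source = 10⁶/5062 = 197.550; M_target = 10⁶/3345 = 298.954.
ΔM = 298.954 − 197.550 = 101.403 → +101.4 mireds, a warming shift.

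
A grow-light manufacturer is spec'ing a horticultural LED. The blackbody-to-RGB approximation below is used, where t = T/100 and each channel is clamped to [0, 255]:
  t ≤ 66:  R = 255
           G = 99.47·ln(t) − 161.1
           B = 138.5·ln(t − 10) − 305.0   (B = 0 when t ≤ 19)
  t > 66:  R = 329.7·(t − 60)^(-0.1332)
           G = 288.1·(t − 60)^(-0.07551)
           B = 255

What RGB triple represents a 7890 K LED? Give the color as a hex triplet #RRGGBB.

#DFE7FF

t = 7890/100 = 78.9; the t > 66 branch applies.
R = 329.7·(78.9 − 60)^(-0.1332) = 329.7·18.9^(-0.1332) = 329.7·0.67604 = 222.892.
G = 288.1·(78.9 − 60)^(-0.07551) = 288.1·18.9^(-0.07551) = 288.1·0.80097 = 230.758.
B = 255 by definition for t > 66.
Rounded: (223, 231, 255).
In hex: #DFE7FF.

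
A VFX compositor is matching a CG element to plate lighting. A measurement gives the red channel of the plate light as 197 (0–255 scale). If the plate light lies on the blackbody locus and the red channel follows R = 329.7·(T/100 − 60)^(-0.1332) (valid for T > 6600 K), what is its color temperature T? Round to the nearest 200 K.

(t − 60)^(-0.1332) = 197/329.7 = 0.59751.
t − 60 = 0.59751^(1/-0.1332) = 0.59751^(-7.508) = 47.761, so t = 107.761.
T = 100·t = 10776 K → 10800 K to the nearest 200 K.

10800 K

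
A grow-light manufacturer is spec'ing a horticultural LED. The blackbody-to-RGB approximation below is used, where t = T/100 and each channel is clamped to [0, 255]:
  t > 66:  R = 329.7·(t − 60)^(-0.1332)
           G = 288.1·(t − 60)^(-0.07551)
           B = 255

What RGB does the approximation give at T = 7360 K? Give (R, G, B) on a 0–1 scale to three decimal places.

t = 7360/100 = 73.6; the t > 66 branch applies.
R = 329.7·(73.6 − 60)^(-0.1332) = 329.7·13.6^(-0.1332) = 329.7·0.70634 = 232.880.
G = 288.1·(73.6 − 60)^(-0.07551) = 288.1·13.6^(-0.07551) = 288.1·0.82112 = 236.565.
B = 255 by definition for t > 66.
Dividing each by 255: (0.9133, 0.9277, 1.0000) → (0.913, 0.928, 1.000).

(0.913, 0.928, 1.000)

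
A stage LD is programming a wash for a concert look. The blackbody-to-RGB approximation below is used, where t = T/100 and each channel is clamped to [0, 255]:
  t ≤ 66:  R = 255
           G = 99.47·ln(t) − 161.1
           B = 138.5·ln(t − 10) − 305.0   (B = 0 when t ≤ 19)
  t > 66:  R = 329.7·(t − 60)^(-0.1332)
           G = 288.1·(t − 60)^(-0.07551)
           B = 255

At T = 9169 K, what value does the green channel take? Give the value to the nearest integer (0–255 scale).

222

t = 9169/100 = 91.69; the t > 66 branch applies.
G = 288.1·(91.69 − 60)^(-0.07551) = 288.1·31.69^(-0.07551) = 288.1·0.77031 = 221.926.
Rounded: 222.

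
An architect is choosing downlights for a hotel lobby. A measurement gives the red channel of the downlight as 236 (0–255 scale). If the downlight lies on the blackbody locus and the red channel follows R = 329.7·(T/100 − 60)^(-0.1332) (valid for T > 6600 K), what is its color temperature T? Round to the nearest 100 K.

7200 K

(t − 60)^(-0.1332) = 236/329.7 = 0.71580.
t − 60 = 0.71580^(1/-0.1332) = 0.71580^(-7.508) = 12.307, so t = 72.307.
T = 100·t = 7231 K → 7200 K to the nearest 100 K.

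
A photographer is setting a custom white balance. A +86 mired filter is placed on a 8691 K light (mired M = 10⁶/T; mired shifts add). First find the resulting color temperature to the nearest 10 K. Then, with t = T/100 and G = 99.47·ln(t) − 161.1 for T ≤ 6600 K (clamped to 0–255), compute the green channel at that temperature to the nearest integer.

M_in = 10⁶/8691 = 115.06; M_out = 115.06 + (+86) = 201.06.
T_out = 10⁶/201.06 = 4973.6 K → 4970 K; t = 49.7.
G = 99.47·ln 49.7 − 161.1 = 99.47·3.9060 − 161.1 = 227.430.
Rounded: 227.

227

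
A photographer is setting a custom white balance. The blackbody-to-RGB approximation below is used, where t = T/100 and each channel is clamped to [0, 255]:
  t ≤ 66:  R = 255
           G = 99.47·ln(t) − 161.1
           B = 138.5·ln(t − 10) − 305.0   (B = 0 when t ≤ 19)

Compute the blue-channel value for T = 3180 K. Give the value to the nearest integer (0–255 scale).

122

t = 3180/100 = 31.8; the t ≤ 66 branch applies.
B = 138.5·ln(31.8 − 10) − 305.0 = 138.5·ln 21.8 − 305.0 = 138.5·3.0819 − 305.0 = 121.845.
Rounded: 122.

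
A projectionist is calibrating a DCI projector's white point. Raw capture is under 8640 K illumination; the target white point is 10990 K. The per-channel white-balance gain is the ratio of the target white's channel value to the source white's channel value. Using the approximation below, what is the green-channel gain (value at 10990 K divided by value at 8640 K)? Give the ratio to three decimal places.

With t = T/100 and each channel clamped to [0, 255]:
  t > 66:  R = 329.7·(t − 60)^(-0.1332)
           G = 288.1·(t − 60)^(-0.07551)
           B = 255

At 8640 K (t = 86.4):
  G = 288.1·(86.4 − 60)^(-0.07551) = 288.1·26.4^(-0.07551) = 288.1·0.78101 = 225.008.
At 10990 K (t = 109.9):
  G = 288.1·(109.9 − 60)^(-0.07551) = 288.1·49.9^(-0.07551) = 288.1·0.74435 = 214.447.
Gain = 214.447 / 225.008 = 0.9531 → 0.953.

0.953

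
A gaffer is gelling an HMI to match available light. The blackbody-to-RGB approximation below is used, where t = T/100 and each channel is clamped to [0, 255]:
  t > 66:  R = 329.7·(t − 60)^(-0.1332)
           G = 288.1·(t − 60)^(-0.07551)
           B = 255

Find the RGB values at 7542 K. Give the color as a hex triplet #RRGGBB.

#E5EAFF

t = 7542/100 = 75.42; the t > 66 branch applies.
R = 329.7·(75.42 − 60)^(-0.1332) = 329.7·15.42^(-0.1332) = 329.7·0.69462 = 229.016.
G = 288.1·(75.42 − 60)^(-0.07551) = 288.1·15.42^(-0.07551) = 288.1·0.81337 = 234.332.
B = 255 by definition for t > 66.
Rounded: (229, 234, 255).
In hex: #E5EAFF.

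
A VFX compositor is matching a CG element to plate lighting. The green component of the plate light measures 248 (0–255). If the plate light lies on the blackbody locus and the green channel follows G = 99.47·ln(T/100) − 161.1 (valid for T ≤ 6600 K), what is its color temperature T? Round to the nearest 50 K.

ln t = (248 + 161.1) / 99.47 = 4.1128.
t = e^4.1128 = 61.117.
T = 100·t = 6112 K → 6100 K to the nearest 50 K.

6100 K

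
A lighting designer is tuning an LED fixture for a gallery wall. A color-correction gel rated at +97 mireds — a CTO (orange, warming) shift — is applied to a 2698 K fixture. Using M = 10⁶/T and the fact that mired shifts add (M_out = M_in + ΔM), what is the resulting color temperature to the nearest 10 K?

M_in = 10⁶/2698 = 370.64 mireds.
M_out = 370.64 + (+97) = 467.64 mireds.
T_out = 10⁶/467.64 = 2138.4 K → 2140 K.

2140 K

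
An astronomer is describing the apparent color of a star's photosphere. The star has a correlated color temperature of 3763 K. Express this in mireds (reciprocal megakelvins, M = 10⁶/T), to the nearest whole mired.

M = 10⁶ / 3763 = 265.745 → 266 mireds.

266 mireds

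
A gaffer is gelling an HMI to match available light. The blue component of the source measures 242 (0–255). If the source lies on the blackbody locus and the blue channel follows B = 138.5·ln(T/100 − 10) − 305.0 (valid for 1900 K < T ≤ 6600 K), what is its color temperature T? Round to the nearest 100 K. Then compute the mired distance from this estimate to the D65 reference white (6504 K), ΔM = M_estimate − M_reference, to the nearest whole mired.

ln(t − 10) = (242 + 305.0) / 138.5 = 3.9495.
t − 10 = e^3.9495 = 51.907, so t = 61.907.
T = 100·t = 6191 K → 6200 K to the nearest 100 K.
M_estimate = 10⁶/6200 = 161.29; M_reference = 10⁶/6504 = 153.75.
ΔM = 161.29 − 153.75 = 7.54 → +8 mireds.

+8 mireds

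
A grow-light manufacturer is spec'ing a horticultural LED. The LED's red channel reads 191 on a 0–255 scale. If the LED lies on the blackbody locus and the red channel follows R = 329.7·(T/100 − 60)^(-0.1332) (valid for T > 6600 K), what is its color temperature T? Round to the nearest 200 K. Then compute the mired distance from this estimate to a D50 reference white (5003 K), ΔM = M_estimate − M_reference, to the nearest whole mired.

(t − 60)^(-0.1332) = 191/329.7 = 0.57931.
t − 60 = 0.57931^(1/-0.1332) = 0.57931^(-7.508) = 60.245, so t = 120.245.
T = 100·t = 12025 K → 12000 K to the nearest 200 K.
M_estimate = 10⁶/12000 = 83.33; M_reference = 10⁶/5003 = 199.88.
ΔM = 83.33 − 199.88 = -116.55 → -117 mireds.

-117 mireds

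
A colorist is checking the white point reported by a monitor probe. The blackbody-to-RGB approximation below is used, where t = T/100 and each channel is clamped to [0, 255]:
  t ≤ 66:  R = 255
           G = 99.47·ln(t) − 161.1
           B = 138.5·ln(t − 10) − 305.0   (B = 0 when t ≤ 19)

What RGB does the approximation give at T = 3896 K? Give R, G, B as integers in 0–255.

t = 3896/100 = 38.96; the t ≤ 66 branch applies.
R = 255 by definition for t ≤ 66.
G = 99.47·ln 38.96 − 161.1 = 99.47·3.6625 − 161.1 = 203.212.
B = 138.5·ln(38.96 − 10) − 305.0 = 138.5·ln 28.96 − 305.0 = 138.5·3.3659 − 305.0 = 161.179.
Rounded: (255, 203, 161).

R=255, G=203, B=161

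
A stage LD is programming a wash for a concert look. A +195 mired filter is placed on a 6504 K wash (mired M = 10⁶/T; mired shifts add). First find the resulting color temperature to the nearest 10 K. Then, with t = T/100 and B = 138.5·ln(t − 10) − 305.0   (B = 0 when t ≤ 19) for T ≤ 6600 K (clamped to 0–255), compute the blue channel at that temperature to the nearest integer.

101

M_in = 10⁶/6504 = 153.75; M_out = 153.75 + (+195) = 348.75.
T_out = 10⁶/348.75 = 2867.4 K → 2870 K; t = 28.7.
B = 138.5·ln(28.7 − 10) − 305.0 = 138.5·ln 18.7 − 305.0 = 138.5·2.9285 − 305.0 = 100.601.
Rounded: 101.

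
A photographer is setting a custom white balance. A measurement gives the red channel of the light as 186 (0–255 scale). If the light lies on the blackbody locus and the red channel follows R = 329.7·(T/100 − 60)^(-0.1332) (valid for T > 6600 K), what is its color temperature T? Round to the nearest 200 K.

(t − 60)^(-0.1332) = 186/329.7 = 0.56415.
t − 60 = 0.56415^(1/-0.1332) = 0.56415^(-7.508) = 73.521, so t = 133.521.
T = 100·t = 13352 K → 13400 K to the nearest 200 K.

13400 K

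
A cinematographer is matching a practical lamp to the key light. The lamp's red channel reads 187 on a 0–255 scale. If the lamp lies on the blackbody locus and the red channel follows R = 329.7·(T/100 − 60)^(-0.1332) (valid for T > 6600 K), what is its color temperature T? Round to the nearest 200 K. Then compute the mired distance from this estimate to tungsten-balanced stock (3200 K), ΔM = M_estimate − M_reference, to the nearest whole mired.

(t − 60)^(-0.1332) = 187/329.7 = 0.56718.
t − 60 = 0.56718^(1/-0.1332) = 0.56718^(-7.508) = 70.620, so t = 130.620.
T = 100·t = 13062 K → 13000 K to the nearest 200 K.
M_estimate = 10⁶/13000 = 76.92; M_reference = 10⁶/3200 = 312.50.
ΔM = 76.92 − 312.50 = -235.58 → -236 mireds.

-236 mireds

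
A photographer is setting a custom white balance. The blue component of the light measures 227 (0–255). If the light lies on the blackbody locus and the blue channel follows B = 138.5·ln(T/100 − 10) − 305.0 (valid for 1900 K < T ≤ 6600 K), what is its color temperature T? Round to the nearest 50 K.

5650 K

ln(t − 10) = (227 + 305.0) / 138.5 = 3.8412.
t − 10 = e^3.8412 = 46.579, so t = 56.579.
T = 100·t = 5658 K → 5650 K to the nearest 50 K.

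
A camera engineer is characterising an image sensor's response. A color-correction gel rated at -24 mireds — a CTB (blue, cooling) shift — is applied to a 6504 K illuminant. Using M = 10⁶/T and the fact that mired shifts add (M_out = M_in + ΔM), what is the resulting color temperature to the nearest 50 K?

7700 K

M_in = 10⁶/6504 = 153.75 mireds.
M_out = 153.75 + (-24) = 129.75 mireds.
T_out = 10⁶/129.75 = 7707.0 K → 7700 K.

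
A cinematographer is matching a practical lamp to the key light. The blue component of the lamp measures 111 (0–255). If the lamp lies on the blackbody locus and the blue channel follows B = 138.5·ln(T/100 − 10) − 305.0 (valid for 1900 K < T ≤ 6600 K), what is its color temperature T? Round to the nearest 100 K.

ln(t − 10) = (111 + 305.0) / 138.5 = 3.0036.
t − 10 = e^3.0036 = 20.158, so t = 30.158.
T = 100·t = 3016 K → 3000 K to the nearest 100 K.

3000 K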